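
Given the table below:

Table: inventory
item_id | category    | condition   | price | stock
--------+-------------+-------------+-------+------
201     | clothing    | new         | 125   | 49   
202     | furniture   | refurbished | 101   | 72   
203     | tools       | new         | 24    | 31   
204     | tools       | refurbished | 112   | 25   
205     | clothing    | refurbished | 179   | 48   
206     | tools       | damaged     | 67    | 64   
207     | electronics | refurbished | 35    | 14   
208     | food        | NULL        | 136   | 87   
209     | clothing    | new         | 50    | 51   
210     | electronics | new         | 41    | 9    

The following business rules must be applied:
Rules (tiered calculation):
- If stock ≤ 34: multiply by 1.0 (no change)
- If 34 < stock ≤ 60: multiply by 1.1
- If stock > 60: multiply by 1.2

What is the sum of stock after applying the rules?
509.4

Step 1: Tier 1 (stock ≤ 34): 4 records, sum = 79 × 1.0 = 79.0
Step 2: Tier 2 (34 < stock ≤ 60): 3 records, sum = 148 × 1.1 = 162.8
Step 3: Tier 3 (stock > 60): 3 records, sum = 223 × 1.2 = 267.6
Step 4: Final sum = 79.0 + 162.8 + 267.6 = 509.4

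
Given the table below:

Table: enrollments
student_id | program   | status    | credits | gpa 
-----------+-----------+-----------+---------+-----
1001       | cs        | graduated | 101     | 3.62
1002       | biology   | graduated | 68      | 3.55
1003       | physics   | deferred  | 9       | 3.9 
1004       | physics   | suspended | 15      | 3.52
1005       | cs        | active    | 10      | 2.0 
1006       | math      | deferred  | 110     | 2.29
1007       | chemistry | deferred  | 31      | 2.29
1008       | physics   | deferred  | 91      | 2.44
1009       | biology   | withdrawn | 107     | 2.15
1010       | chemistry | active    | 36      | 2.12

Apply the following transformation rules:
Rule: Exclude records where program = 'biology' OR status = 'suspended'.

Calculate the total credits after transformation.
388

Step 1: Find records where program = 'biology' OR status = 'suspended'
Step 2: 3 records match, summing to 190
Step 3: Original sum: 578
Step 4: Remaining sum = 578 - 190 = 388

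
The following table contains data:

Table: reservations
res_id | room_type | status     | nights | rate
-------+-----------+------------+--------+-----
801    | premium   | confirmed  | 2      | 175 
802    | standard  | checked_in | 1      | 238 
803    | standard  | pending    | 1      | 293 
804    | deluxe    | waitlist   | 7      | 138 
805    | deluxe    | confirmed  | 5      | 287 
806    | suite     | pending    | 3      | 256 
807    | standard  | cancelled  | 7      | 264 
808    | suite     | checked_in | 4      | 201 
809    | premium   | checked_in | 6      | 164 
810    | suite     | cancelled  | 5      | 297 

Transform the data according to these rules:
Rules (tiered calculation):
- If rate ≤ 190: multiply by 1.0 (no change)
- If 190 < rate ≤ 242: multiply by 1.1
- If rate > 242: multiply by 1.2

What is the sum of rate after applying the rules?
2636.3

Step 1: Tier 1 (rate ≤ 190): 3 records, sum = 477 × 1.0 = 477.0
Step 2: Tier 2 (190 < rate ≤ 242): 2 records, sum = 439 × 1.1 = 482.9
Step 3: Tier 3 (rate > 242): 5 records, sum = 1397 × 1.2 = 1676.4
Step 4: Final sum = 477.0 + 482.9 + 1676.4 = 2636.3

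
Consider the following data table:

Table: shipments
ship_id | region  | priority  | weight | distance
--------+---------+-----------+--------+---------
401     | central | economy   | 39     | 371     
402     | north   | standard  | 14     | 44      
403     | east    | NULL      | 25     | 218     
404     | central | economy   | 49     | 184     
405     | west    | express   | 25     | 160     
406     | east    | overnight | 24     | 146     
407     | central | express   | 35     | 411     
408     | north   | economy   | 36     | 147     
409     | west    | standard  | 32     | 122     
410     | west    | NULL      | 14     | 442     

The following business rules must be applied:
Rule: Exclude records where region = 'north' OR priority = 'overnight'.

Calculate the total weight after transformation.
219

Step 1: Find records where region = 'north' OR priority = 'overnight'
Step 2: 3 records match, summing to 74
Step 3: Original sum: 293
Step 4: Remaining sum = 293 - 74 = 219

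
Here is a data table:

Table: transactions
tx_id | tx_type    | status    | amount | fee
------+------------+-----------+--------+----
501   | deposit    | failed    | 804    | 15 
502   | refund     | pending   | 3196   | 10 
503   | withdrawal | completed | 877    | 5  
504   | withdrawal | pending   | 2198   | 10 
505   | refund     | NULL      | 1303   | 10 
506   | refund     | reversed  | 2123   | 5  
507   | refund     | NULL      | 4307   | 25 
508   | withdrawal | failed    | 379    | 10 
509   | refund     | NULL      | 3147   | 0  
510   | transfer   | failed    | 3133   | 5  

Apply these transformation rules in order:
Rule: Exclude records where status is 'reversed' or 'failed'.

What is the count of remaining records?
6

Step 1: Count records to exclude
  - 1 (reversed) + 3 (failed) = 4 records
Step 2: Total records: 10
Step 3: Remaining = 10 - 4 = 6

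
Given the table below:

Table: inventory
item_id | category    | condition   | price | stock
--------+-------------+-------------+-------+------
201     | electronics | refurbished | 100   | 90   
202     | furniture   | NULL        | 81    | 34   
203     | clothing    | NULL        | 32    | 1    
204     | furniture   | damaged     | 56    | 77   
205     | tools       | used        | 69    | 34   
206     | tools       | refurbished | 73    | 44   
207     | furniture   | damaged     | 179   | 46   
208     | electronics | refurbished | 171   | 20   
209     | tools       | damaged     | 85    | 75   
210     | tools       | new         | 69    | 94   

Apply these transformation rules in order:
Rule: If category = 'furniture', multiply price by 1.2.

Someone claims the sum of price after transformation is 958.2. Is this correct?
No, the correct result is 978.2.

Step 1: Calculate the correct sum after transformation
Step 2: Apply multiplier 1.2 to records where category = 'furniture'
Step 3: Correct result = 978.2
Step 4: Claimed result = 958.2
Step 5: 978.2 ≠ 958.2
Conclusion: The claimed result is incorrect. The correct answer is 978.2.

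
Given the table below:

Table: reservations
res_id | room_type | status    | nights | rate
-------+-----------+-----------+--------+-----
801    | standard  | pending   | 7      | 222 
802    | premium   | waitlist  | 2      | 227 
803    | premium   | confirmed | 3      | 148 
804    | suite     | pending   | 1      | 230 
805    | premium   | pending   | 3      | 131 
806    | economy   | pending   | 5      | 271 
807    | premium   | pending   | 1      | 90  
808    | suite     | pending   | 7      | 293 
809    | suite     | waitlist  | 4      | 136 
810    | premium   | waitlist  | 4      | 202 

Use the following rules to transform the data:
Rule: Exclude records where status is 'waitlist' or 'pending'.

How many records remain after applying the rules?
1

Step 1: Count records to exclude
  - 3 (waitlist) + 6 (pending) = 9 records
Step 2: Total records: 10
Step 3: Remaining = 10 - 9 = 1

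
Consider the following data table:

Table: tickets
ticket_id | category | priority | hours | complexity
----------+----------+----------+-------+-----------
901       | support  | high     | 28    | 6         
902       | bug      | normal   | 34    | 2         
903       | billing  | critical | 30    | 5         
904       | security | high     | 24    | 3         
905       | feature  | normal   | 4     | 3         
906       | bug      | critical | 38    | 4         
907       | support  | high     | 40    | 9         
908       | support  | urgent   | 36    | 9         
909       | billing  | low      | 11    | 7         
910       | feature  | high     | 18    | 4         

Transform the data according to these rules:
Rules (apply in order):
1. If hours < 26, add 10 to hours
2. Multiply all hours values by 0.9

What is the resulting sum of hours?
272.7

Step 1: Apply Rule 1 - Add 10 to records with hours < 26
  - 4 records affected: 57 + (4 × 10) = 97
  - Unaffected records: 206
  - Sum after Rule 1: 303
Step 2: Apply Rule 2 - Multiply all by 0.9
  - 303 × 0.9 = 272.7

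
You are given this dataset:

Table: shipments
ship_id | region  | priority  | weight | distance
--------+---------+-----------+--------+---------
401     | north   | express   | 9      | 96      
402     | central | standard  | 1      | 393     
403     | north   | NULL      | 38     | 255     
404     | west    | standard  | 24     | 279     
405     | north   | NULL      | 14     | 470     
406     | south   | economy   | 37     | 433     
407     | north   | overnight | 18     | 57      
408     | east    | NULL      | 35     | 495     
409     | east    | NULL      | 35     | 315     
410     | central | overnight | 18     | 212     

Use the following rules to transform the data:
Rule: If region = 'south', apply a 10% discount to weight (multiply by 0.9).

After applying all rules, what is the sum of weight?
225.3

Step 1: Records with region = 'south' have total weight = 37
Step 2: Apply multiplier: 37 × 0.9 = 33.3
Step 3: Other records total: 192
Step 4: Final sum = 33.3 + 192 = 225.3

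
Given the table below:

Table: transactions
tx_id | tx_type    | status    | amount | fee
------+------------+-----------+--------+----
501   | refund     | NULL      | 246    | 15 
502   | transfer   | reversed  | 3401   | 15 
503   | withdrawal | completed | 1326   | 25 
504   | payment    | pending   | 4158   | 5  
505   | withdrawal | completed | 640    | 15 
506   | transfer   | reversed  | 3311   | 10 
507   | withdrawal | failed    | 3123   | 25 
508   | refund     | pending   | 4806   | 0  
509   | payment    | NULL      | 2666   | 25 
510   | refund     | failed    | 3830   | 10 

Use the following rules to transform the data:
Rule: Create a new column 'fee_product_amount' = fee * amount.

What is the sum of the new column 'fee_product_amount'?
334380

Step 1: For each record, compute fee * amount
Example calculations:
  15 * 246 = 3690
  15 * 3401 = 51015
  25 * 1326 = 33150
  ...
Step 2: Sum all derived values
Step 3: Total = 334380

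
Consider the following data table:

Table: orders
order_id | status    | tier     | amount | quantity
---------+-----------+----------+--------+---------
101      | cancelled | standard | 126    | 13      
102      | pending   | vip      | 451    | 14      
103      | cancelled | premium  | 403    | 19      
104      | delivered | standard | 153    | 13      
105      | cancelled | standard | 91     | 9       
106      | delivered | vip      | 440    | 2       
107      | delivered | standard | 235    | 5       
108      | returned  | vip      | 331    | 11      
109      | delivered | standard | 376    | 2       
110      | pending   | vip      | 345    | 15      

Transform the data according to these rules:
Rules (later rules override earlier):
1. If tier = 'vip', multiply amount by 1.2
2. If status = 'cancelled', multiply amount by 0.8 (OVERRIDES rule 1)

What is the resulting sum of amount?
3140.4

Step 1: Rule 2 takes priority for records with status = 'cancelled'
  - 3 records: 620 × 0.8 = 496.0
Step 2: Rule 1 applies to remaining records with tier = 'vip'
  - 4 records: 1567 × 1.2 = 1880.4
Step 3: Other records unchanged: 764
Step 4: Final sum = 496.0 + 1880.4 + 764 = 3140.4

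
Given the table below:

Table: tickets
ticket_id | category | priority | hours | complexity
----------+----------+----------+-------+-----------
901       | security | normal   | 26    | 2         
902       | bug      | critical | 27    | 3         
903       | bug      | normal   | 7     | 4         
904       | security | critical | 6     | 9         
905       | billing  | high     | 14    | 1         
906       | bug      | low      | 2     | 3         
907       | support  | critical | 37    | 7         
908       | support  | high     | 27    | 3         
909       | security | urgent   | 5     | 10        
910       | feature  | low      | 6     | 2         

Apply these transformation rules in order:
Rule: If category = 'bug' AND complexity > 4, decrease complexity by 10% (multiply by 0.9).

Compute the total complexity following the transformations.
44

Step 1: Find records where category = 'bug' AND complexity > 4
Step 2: 0 records match, summing to 0
Step 3: After multiplier: 0 × 0.9 = 0.0
Step 4: Unaffected records sum: 44
Step 5: Final sum = 0.0 + 44 = 44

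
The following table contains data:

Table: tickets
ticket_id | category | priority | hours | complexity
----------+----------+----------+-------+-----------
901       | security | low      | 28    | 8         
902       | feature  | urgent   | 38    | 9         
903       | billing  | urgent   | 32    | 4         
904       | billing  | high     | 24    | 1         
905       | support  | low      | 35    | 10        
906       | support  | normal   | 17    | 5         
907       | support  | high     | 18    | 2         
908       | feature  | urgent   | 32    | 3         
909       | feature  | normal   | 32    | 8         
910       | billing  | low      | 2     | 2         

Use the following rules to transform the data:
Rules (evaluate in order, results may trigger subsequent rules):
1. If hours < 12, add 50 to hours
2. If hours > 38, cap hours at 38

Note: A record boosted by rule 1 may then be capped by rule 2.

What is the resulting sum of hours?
294

Step 1: Apply rule 1 to records with hours < 12
  - 1 records get bonus of 50
  - Of these, 1 records then exceed 38 and get capped
Step 2: Apply rule 2 to records with hours > 38
  - 0 records (original) are capped
Step 3: Calculate final sum = 294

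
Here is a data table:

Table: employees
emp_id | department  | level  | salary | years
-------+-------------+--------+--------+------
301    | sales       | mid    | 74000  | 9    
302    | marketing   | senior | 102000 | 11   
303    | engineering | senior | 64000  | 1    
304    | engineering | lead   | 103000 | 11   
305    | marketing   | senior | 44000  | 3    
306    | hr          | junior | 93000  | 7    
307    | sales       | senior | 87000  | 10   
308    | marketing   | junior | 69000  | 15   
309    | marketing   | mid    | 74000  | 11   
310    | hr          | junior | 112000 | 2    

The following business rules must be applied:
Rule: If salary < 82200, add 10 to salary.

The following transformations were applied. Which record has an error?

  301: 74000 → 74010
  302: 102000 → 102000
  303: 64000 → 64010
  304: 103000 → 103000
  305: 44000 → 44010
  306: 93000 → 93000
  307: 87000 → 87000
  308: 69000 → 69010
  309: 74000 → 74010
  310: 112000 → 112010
Record 310 has an error. The correct transformed value should be 112000, not 112010.

Step 1: Check each record against the rule
Step 2: Record 310 has salary = 112000
Step 3: Since 112000 >= 82200, the bonus should not have been applied
Step 4: Correct value = 112000, but claimed value = 112010
Conclusion: Record 310 has the error.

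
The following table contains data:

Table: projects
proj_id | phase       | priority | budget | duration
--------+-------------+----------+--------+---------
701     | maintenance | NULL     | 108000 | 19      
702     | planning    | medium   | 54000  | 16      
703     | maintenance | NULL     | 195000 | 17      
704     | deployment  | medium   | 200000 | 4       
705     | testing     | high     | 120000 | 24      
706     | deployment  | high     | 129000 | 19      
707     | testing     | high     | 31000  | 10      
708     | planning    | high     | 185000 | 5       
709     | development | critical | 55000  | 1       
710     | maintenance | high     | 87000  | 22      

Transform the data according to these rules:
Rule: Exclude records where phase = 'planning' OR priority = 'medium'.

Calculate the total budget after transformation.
725000

Step 1: Find records where phase = 'planning' OR priority = 'medium'
Step 2: 3 records match, summing to 439000
Step 3: Original sum: 1164000
Step 4: Remaining sum = 1164000 - 439000 = 725000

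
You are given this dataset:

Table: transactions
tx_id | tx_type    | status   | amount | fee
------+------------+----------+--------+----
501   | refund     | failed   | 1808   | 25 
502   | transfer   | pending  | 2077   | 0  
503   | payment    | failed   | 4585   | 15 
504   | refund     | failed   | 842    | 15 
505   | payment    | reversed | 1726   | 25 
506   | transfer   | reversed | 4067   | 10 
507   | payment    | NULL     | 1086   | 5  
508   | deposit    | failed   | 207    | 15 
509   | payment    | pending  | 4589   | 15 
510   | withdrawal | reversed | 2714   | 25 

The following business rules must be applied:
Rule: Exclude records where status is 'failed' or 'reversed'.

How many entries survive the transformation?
3

Step 1: Count records to exclude
  - 4 (failed) + 3 (reversed) = 7 records
Step 2: Total records: 10
Step 3: Remaining = 10 - 7 = 3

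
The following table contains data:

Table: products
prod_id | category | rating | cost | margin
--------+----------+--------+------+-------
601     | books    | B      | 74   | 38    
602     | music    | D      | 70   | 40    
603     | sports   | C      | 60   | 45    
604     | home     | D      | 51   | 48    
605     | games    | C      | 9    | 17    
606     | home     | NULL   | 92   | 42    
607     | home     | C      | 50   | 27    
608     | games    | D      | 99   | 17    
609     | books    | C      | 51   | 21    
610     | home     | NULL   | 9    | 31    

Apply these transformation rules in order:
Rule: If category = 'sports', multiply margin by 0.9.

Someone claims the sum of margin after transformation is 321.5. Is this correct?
Yes, the result is correct.

Step 1: Calculate the correct sum after transformation
Step 2: Apply multiplier 0.9 to records where category = 'sports'
Step 3: Correct result = 321.5
Step 4: Claimed result = 321.5
Step 5: 321.5 = 321.5 ✓
Conclusion: The claimed result is correct.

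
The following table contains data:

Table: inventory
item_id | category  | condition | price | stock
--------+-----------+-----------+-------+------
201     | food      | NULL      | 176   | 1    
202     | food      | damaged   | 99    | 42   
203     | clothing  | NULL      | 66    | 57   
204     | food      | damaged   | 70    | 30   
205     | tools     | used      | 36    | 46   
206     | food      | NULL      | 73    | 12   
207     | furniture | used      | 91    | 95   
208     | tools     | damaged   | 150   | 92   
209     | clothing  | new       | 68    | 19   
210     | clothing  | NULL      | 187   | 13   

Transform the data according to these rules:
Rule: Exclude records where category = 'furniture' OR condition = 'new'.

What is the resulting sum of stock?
293

Step 1: Find records where category = 'furniture' OR condition = 'new'
Step 2: 2 records match, summing to 114
Step 3: Original sum: 407
Step 4: Remaining sum = 407 - 114 = 293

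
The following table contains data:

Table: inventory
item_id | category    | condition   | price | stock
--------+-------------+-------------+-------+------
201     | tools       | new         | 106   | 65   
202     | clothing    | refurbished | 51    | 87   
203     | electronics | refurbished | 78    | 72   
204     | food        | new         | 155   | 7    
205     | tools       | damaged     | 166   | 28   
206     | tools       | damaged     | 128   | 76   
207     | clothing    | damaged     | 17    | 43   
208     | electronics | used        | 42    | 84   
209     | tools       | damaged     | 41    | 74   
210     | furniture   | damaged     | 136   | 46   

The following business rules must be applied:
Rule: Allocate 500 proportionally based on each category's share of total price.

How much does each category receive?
clothing: 36.96, electronics: 65.22, food: 84.24, furniture: 73.91, tools: 239.67

Step 1: Calculate total price = 920
Step 2: Calculate each category's proportion:
  clothing: 68/920 = 7.39% → 36.96
  electronics: 120/920 = 13.04% → 65.22
  food: 155/920 = 16.85% → 84.24
  furniture: 136/920 = 14.78% → 73.91
  tools: 441/920 = 47.93% → 239.67
Step 3: Verify: sum of allocations ≈ 500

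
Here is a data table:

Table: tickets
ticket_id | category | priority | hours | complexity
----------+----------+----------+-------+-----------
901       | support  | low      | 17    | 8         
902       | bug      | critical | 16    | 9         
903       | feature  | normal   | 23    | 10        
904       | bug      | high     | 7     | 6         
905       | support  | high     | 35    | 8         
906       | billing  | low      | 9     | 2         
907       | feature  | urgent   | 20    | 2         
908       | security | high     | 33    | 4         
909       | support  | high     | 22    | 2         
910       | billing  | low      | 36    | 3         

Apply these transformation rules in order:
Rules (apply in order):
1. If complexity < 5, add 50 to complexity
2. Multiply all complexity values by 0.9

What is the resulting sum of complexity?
273.6

Step 1: Apply Rule 1 - Add 50 to records with complexity < 5
  - 5 records affected: 13 + (5 × 50) = 263
  - Unaffected records: 41
  - Sum after Rule 1: 304
Step 2: Apply Rule 2 - Multiply all by 0.9
  - 304 × 0.9 = 273.6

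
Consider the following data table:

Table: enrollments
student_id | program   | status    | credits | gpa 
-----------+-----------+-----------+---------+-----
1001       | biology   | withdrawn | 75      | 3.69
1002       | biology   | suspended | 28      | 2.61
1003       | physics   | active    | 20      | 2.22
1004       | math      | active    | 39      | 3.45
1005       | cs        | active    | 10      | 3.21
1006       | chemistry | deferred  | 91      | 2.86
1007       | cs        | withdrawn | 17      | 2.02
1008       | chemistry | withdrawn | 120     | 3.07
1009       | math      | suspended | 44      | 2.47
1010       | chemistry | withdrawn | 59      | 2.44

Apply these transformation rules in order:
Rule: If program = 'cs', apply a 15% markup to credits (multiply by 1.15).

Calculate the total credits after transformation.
507.05

Step 1: Records with program = 'cs' have total credits = 27
Step 2: Apply multiplier: 27 × 1.15 = 31.05
Step 3: Other records total: 476
Step 4: Final sum = 31.05 + 476 = 507.05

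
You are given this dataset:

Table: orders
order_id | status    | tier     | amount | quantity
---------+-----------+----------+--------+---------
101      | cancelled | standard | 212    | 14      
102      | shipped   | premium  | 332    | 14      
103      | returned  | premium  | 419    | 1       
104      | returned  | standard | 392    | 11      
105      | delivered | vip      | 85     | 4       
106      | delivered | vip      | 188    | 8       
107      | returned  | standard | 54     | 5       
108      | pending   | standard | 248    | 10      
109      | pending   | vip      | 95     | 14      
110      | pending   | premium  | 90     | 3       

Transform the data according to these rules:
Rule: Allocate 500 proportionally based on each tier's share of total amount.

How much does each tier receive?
premium: 198.82, standard: 214.18, vip: 87.0

Step 1: Calculate total amount = 2115
Step 2: Calculate each tier's proportion:
  premium: 841/2115 = 39.76% → 198.82
  standard: 906/2115 = 42.84% → 214.18
  vip: 368/2115 = 17.40% → 87.0
Step 3: Verify: sum of allocations ≈ 500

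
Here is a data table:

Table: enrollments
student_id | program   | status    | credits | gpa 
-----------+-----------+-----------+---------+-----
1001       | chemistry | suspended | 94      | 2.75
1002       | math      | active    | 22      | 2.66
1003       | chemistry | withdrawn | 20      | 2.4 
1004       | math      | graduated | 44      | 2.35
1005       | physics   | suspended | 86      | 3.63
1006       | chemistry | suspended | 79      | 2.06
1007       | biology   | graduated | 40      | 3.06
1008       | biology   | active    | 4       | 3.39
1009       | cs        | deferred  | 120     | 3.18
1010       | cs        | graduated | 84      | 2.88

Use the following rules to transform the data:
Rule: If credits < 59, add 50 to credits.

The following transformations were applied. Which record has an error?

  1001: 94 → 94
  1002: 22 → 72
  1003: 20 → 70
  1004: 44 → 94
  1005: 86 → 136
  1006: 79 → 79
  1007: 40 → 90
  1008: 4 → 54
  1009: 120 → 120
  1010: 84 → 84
Record 1005 has an error. The correct transformed value should be 86, not 136.

Step 1: Check each record against the rule
Step 2: Record 1005 has credits = 86
Step 3: Since 86 >= 59, the bonus should not have been applied
Step 4: Correct value = 86, but claimed value = 136
Conclusion: Record 1005 has the error.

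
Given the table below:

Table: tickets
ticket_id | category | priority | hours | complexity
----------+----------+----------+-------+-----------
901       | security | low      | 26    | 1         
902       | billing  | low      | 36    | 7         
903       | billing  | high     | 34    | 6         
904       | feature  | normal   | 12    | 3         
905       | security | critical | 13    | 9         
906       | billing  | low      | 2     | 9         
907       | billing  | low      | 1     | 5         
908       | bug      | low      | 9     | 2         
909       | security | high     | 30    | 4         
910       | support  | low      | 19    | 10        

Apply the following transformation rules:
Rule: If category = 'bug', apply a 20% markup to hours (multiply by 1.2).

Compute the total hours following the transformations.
183.8

Step 1: Records with category = 'bug' have total hours = 9
Step 2: Apply multiplier: 9 × 1.2 = 10.8
Step 3: Other records total: 173
Step 4: Final sum = 10.8 + 173 = 183.8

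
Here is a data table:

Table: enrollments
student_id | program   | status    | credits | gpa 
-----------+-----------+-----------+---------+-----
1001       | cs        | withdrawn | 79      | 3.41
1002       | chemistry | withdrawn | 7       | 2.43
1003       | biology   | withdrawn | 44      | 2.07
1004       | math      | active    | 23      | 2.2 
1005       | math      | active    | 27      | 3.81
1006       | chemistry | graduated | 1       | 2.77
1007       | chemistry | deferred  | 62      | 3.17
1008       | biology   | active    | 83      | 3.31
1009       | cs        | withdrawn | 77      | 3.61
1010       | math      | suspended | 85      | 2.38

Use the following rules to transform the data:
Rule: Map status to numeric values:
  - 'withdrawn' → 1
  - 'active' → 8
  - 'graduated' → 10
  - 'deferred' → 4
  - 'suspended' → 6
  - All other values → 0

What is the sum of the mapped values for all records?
48

Step 1: Apply mapping to each record
Step 2: Count by status:
  'withdrawn': 4 records × 1 = 4
  'active': 3 records × 8 = 24
  'graduated': 1 records × 10 = 10
  'deferred': 1 records × 4 = 4
  'suspended': 1 records × 6 = 6
Step 3: Sum all mapped values = 48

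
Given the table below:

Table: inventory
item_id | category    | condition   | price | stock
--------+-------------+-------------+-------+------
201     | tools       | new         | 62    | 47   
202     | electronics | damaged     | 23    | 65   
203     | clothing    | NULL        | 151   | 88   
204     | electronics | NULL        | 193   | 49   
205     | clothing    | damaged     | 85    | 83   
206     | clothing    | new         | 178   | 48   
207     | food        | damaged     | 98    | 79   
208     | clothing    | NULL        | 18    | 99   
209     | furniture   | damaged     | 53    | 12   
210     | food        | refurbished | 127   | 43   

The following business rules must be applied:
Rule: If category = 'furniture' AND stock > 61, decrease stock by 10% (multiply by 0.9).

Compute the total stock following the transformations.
613

Step 1: Find records where category = 'furniture' AND stock > 61
Step 2: 0 records match, summing to 0
Step 3: After multiplier: 0 × 0.9 = 0.0
Step 4: Unaffected records sum: 613
Step 5: Final sum = 0.0 + 613 = 613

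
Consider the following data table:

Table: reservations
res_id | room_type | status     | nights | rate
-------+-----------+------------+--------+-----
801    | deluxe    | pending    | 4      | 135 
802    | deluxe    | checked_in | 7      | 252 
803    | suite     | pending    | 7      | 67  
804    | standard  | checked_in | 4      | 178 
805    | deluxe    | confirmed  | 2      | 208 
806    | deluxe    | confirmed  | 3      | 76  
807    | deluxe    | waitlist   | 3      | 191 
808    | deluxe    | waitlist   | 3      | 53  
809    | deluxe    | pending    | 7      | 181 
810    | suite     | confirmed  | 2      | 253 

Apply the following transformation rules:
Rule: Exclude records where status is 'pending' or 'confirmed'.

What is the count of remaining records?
4

Step 1: Count records to exclude
  - 3 (pending) + 3 (confirmed) = 6 records
Step 2: Total records: 10
Step 3: Remaining = 10 - 6 = 4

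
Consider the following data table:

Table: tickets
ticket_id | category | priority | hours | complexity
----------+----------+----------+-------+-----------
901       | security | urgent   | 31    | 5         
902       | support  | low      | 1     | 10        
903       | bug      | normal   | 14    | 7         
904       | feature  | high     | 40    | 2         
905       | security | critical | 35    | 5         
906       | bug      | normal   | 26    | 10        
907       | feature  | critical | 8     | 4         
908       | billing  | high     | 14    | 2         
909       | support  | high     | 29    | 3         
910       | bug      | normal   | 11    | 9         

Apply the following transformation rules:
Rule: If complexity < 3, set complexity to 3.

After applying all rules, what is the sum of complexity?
59

Step 1: 2 records have complexity < 3
Step 2: These records originally summed to 4
Step 3: After setting to minimum: 2 × 3 = 6
Step 4: Unaffected records sum: 53
Step 5: Final sum = 6 + 53 = 59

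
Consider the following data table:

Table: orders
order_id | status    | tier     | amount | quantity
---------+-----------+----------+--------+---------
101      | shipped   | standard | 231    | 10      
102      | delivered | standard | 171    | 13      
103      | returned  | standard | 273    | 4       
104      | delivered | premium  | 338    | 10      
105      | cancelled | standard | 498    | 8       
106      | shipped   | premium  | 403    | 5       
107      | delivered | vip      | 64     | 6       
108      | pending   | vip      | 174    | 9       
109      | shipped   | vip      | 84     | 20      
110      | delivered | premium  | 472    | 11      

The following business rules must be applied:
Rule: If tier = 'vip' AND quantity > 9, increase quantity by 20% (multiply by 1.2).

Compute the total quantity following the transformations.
100.0

Step 1: Find records where tier = 'vip' AND quantity > 9
Step 2: 1 records match, summing to 20
Step 3: After multiplier: 20 × 1.2 = 24.0
Step 4: Unaffected records sum: 76
Step 5: Final sum = 24.0 + 76 = 100.0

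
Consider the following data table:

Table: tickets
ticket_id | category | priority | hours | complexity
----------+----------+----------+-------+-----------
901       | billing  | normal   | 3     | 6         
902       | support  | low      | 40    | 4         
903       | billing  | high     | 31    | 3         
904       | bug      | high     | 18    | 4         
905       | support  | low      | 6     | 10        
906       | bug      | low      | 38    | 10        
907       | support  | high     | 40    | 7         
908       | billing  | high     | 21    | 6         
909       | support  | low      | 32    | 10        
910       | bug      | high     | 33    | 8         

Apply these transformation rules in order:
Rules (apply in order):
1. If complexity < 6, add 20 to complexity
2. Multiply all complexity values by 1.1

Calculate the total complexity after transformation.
140.8

Step 1: Apply Rule 1 - Add 20 to records with complexity < 6
  - 3 records affected: 11 + (3 × 20) = 71
  - Unaffected records: 57
  - Sum after Rule 1: 128
Step 2: Apply Rule 2 - Multiply all by 1.1
  - 128 × 1.1 = 140.8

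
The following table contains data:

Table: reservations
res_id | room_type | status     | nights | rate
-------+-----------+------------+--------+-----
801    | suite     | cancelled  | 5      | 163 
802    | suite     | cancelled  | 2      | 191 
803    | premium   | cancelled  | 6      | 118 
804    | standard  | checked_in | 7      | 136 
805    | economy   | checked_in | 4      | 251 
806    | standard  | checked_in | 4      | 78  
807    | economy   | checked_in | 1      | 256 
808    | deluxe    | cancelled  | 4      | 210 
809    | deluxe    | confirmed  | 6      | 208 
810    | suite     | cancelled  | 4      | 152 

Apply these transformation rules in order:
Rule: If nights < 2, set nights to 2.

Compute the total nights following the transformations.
44

Step 1: 1 records have nights < 2
Step 2: These records originally summed to 1
Step 3: After setting to minimum: 1 × 2 = 2
Step 4: Unaffected records sum: 42
Step 5: Final sum = 2 + 42 = 44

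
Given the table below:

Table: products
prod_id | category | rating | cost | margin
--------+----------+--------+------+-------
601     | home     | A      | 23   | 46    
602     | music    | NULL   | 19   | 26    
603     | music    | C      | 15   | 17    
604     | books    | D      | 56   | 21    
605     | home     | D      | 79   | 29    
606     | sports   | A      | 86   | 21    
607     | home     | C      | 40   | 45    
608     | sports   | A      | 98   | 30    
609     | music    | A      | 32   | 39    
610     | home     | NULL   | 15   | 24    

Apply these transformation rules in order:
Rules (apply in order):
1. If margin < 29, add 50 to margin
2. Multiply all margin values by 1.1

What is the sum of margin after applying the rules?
602.8

Step 1: Apply Rule 1 - Add 50 to records with margin < 29
  - 5 records affected: 109 + (5 × 50) = 359
  - Unaffected records: 189
  - Sum after Rule 1: 548
Step 2: Apply Rule 2 - Multiply all by 1.1
  - 548 × 1.1 = 602.8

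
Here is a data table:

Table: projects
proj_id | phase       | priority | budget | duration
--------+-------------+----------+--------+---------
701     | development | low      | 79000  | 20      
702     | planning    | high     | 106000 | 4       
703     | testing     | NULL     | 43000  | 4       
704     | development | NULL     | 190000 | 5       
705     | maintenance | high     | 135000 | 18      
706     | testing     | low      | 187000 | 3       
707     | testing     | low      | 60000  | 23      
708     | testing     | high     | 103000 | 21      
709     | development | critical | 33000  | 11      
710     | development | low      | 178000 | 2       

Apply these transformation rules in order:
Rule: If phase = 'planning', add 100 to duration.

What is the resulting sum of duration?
211

Step 1: Count records where phase = 'planning': 1
Step 2: Total bonus added: 1 × 100 = 100
Step 3: Original sum of duration: 111
Step 4: Final sum = 111 + 100 = 211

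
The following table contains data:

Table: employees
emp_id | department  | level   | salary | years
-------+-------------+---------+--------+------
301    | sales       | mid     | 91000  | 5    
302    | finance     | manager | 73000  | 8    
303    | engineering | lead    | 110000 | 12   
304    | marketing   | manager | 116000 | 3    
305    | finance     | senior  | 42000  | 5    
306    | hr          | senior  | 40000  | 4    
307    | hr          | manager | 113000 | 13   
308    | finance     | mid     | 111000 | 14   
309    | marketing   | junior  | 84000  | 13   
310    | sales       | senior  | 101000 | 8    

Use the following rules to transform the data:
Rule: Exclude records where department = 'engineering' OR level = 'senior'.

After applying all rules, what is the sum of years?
56

Step 1: Find records where department = 'engineering' OR level = 'senior'
Step 2: 4 records match, summing to 29
Step 3: Original sum: 85
Step 4: Remaining sum = 85 - 29 = 56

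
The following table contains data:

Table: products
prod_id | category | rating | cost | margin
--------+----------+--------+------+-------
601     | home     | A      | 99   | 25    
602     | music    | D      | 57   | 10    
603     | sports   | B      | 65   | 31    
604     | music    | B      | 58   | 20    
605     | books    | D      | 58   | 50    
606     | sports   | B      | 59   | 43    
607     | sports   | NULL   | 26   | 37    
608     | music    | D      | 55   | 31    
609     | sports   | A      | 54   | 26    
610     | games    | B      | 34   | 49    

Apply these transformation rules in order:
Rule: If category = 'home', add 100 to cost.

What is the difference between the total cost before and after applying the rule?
100

Step 1: Original sum of cost = 565
Step 2: 1 records have category = 'home'
Step 3: Each affected record changes by 100
Step 4: Total change = 1 × 100 = 100
Step 5: New sum = 565 + 100 = 665
Step 6: Difference = |665 - 565| = 100
        (Sum increased by 100)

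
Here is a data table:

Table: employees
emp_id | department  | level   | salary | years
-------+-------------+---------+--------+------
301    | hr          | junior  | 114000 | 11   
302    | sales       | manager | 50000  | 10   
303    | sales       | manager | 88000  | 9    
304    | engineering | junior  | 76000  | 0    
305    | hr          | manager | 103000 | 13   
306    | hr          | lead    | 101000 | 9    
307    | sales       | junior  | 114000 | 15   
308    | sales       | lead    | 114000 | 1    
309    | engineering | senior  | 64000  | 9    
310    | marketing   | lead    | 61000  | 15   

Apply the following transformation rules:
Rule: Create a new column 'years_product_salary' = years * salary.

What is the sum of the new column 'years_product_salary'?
8109000

Step 1: For each record, compute years * salary
Example calculations:
  11 * 114000 = 1254000
  10 * 50000 = 500000
  9 * 88000 = 792000
  ...
Step 2: Sum all derived values
Step 3: Total = 8109000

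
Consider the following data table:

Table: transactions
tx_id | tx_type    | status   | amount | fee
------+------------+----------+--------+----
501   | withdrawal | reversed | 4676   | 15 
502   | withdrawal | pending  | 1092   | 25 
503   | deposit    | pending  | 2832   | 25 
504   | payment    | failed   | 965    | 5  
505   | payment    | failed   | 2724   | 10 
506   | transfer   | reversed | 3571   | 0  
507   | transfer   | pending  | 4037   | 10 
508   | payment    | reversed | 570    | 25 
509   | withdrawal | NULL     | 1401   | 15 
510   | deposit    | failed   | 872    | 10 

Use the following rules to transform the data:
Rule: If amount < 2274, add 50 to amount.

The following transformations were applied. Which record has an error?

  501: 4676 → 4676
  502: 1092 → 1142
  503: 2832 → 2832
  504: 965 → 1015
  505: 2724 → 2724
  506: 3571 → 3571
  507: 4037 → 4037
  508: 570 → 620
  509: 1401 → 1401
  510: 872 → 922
Record 509 has an error. The correct transformed value should be 1451, not 1401.

Step 1: Check each record against the rule
Step 2: Record 509 has amount = 1401
Step 3: Since 1401 < 2274, the bonus should have been applied
Step 4: Correct value = 1451, but claimed value = 1401
Conclusion: Record 509 has the error.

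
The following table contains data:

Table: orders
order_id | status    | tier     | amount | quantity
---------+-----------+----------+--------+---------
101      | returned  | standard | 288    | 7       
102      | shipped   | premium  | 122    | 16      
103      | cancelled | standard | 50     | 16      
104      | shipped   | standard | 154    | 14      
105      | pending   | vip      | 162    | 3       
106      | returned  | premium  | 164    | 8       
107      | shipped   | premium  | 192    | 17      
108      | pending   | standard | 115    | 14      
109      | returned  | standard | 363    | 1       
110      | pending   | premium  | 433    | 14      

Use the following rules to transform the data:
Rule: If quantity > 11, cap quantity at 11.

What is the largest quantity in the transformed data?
11

Step 1: Original maximum quantity = 17
Step 2: Apply cap at 11
Step 3: 6 records had quantity > 11 and were capped
Step 4: Maximum after transformation = 11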